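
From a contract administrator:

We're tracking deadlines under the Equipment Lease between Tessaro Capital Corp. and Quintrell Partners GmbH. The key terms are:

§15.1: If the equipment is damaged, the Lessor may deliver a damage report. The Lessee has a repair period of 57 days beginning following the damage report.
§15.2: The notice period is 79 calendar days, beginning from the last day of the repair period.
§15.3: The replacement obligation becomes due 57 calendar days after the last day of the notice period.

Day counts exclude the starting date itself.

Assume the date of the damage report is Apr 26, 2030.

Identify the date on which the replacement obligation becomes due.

Nov 5, 2030

The last day of the repair period: Apr 26, 2030 + 57 days = Jun 22, 2030.
The last day of the notice period: Jun 22, 2030 + 79 days = Sep 9, 2030.
The date on which the replacement obligation becomes due: Sep 9, 2030 + 57 days = Nov 5, 2030.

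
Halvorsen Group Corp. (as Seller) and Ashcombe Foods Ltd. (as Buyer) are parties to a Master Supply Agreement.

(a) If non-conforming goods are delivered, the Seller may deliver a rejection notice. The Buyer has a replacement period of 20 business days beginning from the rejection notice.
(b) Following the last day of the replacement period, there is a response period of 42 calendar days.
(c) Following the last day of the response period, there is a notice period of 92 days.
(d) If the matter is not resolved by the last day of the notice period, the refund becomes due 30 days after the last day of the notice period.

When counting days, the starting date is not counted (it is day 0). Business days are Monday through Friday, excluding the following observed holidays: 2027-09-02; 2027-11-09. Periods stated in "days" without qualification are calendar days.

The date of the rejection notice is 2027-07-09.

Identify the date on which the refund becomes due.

2028-01-17

The last day of the replacement period: 20 business days after Friday, 2027-07-09, skipping weekends — Jul 12, Jul 13, Jul 14, Jul 15, …, Aug 4, Aug 5, Aug 6 — lands on Friday, 2027-08-06.
The last day of the response period: 42 calendar days after 2027-08-06 is 2027-09-17.
The last day of the notice period: 92 calendar days after 2027-09-17 is 2027-12-18.
The date on which the refund becomes due: 30 calendar days after 2027-12-18 is 2028-01-17.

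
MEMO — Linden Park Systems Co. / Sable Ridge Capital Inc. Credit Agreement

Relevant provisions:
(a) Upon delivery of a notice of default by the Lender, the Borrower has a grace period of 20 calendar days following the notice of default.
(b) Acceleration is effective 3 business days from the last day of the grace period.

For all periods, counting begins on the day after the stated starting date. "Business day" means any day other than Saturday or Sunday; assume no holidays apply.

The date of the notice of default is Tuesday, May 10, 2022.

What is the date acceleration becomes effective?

The last day of the grace period: May 10, 2022 + 20 days = May 30, 2022.
From Monday, May 30, 2022, 3 business days (May 31, Jun 1, Jun 2, skipping weekends) brings us to Thursday, June 2, 2022, which is the date acceleration becomes effective.

June 2, 2022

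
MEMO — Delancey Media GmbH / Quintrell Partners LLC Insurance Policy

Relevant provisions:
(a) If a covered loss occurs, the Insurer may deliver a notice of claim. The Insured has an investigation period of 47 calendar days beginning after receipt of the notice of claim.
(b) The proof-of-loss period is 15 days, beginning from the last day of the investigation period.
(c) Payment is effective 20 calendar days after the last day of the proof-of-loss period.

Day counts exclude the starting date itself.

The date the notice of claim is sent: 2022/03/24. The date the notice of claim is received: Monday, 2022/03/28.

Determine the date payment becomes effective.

The last day of the investigation period: 2022/03/28 + 47 days = 2022/05/14.
The last day of the proof-of-loss period: 2022/05/14 + 15 days = 2022/05/29.
The date payment becomes effective: 2022/05/29 + 20 days = 2022/06/18.

2022/06/18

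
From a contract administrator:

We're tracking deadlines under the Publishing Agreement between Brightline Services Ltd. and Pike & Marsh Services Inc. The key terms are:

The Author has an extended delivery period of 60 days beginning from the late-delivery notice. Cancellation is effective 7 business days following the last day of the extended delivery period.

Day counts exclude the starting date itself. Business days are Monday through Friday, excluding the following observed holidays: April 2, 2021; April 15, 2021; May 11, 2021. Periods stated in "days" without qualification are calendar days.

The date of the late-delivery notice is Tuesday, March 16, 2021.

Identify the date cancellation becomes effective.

May 25, 2021

The last day of the extended delivery period: March 16, 2021 + 60 days = May 15, 2021.
The date cancellation becomes effective: counting 7 business days from Saturday, May 15, 2021 (May 17, May 18, May 19, May 20, May 21, May 24, May 25, skipping weekends) reaches Tuesday, May 25, 2021.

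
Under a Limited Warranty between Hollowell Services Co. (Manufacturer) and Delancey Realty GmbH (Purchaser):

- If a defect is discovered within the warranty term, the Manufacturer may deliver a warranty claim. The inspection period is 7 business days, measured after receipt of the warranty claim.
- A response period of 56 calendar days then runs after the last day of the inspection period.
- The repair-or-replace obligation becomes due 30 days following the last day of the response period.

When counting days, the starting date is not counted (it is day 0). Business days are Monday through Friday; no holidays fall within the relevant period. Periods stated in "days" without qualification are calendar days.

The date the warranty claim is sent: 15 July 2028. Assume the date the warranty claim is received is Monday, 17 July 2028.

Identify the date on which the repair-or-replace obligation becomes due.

20 October 2028

The last day of the inspection period: counting 7 business days from Monday, 17 July 2028 (Jul 18, Jul 19, Jul 20, Jul 21, Jul 24, Jul 25, Jul 26, skipping weekends) reaches Wednesday, 26 July 2028.
Adding 56 calendar days to 26 July 2028 gives 20 September 2028, which is the last day of the response period.
The date on which the repair-or-replace obligation becomes due: 20 September 2028 + 30 days = 20 October 2028.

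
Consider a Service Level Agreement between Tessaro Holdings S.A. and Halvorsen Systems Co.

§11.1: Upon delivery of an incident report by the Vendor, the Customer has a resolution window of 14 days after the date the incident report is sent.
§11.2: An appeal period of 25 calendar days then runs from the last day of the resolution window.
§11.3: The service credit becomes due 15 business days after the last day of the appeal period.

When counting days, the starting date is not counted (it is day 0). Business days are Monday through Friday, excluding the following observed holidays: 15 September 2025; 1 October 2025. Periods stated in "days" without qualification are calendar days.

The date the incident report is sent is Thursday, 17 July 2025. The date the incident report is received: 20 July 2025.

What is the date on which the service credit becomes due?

Adding 14 calendar days to 17 July 2025 gives 31 July 2025, which is the last day of the resolution window.
Adding 25 calendar days to 31 July 2025 gives 25 August 2025, which is the last day of the appeal period.
From Monday, 25 August 2025, 15 business days (Aug 26, Aug 27, Aug 28, Aug 29, …, Sep 11, Sep 12, Sep 16, skipping weekends and the listed holiday on Sep 15) brings us to Tuesday, 16 September 2025, which is the date on which the service credit becomes due.

16 September 2025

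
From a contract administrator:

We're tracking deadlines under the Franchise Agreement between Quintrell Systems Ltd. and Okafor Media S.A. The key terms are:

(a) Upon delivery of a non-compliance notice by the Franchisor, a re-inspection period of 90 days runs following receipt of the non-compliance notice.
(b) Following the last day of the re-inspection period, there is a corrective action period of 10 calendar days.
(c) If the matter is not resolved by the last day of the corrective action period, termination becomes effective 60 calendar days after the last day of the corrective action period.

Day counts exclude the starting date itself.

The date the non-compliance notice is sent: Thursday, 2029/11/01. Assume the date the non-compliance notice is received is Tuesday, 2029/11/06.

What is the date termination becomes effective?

2030/04/15

The last day of the re-inspection period: 90 calendar days after 2029/11/06 is 2030/02/04.
The last day of the corrective action period: 10 calendar days after 2030/02/04 is 2030/02/14.
The date termination becomes effective: 60 calendar days after 2030/02/14 is 2030/04/15.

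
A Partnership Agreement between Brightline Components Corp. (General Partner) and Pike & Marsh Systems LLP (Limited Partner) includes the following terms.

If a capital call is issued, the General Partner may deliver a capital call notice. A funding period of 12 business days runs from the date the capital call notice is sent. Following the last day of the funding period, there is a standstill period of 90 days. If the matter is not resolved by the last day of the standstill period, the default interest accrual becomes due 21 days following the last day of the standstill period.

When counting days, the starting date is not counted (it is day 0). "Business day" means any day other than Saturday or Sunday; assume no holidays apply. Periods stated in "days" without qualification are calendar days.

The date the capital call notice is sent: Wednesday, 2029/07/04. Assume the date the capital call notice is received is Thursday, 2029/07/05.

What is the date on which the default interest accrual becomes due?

2029/11/08

From Wednesday, 2029/07/04, 12 business days (Jul 5, Jul 6, Jul 9, Jul 10, …, Jul 18, Jul 19, Jul 20, skipping weekends) brings us to Friday, 2029/07/20, which is the last day of the funding period.
Adding 90 calendar days to 2029/07/20 gives 2029/10/18, which is the last day of the standstill period.
The date on which the default interest accrual becomes due: 21 calendar days after 2029/10/18 is 2029/11/08.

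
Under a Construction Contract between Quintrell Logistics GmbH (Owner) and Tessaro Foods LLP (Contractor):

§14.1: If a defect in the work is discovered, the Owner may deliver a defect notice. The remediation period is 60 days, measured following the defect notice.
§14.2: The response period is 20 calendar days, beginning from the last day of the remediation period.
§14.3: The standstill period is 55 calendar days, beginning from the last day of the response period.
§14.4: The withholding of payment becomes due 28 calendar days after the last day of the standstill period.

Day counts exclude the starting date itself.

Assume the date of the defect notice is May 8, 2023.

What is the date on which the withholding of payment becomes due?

Oct 18, 2023

The last day of the remediation period: 60 calendar days after May 8, 2023 is Jul 7, 2023.
The last day of the response period: Jul 7, 2023 + 20 days = Jul 27, 2023.
The last day of the standstill period: 55 calendar days after Jul 27, 2023 is Sep 20, 2023.
The date on which the withholding of payment becomes due: Sep 20, 2023 + 28 days = Oct 18, 2023.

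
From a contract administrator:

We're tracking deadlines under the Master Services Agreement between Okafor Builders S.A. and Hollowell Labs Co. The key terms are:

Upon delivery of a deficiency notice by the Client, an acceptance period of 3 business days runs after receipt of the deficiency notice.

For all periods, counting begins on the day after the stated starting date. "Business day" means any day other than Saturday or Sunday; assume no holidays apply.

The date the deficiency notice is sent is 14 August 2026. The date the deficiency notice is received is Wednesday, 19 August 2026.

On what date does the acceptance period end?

From Wednesday, 19 August 2026, 3 business days (Aug 20, Aug 21, Aug 24, skipping weekends) brings us to Monday, 24 August 2026, which is the last day of the acceptance period.

24 August 2026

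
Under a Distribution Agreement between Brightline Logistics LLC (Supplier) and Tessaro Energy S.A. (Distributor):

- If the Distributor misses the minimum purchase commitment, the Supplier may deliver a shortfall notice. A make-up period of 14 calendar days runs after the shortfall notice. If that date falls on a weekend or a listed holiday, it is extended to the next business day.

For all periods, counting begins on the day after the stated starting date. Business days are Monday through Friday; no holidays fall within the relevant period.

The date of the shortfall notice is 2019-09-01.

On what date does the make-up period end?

The last day of the make-up period: 14 calendar days after 2019-09-01 is 2019-09-15. That falls on a Sunday, so it rolls to the next business day, Monday, 2019-09-16.

2019-09-16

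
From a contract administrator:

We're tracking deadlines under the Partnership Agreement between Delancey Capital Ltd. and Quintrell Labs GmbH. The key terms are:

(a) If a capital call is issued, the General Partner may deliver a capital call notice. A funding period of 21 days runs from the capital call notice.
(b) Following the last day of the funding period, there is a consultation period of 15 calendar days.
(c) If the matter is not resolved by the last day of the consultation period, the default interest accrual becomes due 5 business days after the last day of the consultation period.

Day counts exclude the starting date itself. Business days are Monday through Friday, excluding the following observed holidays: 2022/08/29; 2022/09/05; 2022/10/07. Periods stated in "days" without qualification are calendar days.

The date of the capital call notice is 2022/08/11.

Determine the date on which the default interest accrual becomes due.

2022/09/23

The last day of the funding period: 2022/08/11 + 21 days = 2022/09/01.
The last day of the consultation period: 15 calendar days after 2022/09/01 is 2022/09/16.
From Friday, 2022/09/16, 5 business days (Sep 19, Sep 20, Sep 21, Sep 22, Sep 23, skipping weekends) brings us to Friday, 2022/09/23, which is the date on which the default interest accrual becomes due.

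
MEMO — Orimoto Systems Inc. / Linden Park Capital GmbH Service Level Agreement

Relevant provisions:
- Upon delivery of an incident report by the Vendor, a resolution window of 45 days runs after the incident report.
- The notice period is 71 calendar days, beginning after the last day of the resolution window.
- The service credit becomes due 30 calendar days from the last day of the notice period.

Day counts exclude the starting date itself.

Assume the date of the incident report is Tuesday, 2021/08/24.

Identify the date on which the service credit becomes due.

2022/01/17

The last day of the resolution window: 45 calendar days after 2021/08/24 is 2021/10/08.
The last day of the notice period: 71 calendar days after 2021/10/08 is 2021/12/18.
Adding 30 calendar days to 2021/12/18 gives 2022/01/17, which is the date on which the service credit becomes due.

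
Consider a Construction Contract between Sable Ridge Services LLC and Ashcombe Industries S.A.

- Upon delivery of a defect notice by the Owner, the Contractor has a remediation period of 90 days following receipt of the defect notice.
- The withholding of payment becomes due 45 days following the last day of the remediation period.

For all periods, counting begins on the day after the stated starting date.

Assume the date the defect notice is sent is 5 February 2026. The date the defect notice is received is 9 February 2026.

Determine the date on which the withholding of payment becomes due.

24 June 2026

The last day of the remediation period: 9 February 2026 + 90 days = 10 May 2026.
The date on which the withholding of payment becomes due: 10 May 2026 + 45 days = 24 June 2026.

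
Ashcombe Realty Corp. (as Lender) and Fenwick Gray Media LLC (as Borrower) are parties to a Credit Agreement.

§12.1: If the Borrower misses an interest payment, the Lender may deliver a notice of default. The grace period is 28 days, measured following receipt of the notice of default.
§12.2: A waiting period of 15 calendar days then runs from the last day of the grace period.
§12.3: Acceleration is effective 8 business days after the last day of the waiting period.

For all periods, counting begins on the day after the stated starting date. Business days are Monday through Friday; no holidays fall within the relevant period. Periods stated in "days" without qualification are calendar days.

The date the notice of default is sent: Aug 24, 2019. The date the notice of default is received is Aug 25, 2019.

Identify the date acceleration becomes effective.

Oct 17, 2019

The last day of the grace period: 28 calendar days after Aug 25, 2019 is Sep 22, 2019.
The last day of the waiting period: 15 calendar days after Sep 22, 2019 is Oct 7, 2019.
From Monday, Oct 7, 2019, 8 business days (Oct 8, Oct 9, Oct 10, Oct 11, Oct 14, Oct 15, Oct 16, Oct 17, skipping weekends) brings us to Thursday, Oct 17, 2019, which is the date acceleration becomes effective.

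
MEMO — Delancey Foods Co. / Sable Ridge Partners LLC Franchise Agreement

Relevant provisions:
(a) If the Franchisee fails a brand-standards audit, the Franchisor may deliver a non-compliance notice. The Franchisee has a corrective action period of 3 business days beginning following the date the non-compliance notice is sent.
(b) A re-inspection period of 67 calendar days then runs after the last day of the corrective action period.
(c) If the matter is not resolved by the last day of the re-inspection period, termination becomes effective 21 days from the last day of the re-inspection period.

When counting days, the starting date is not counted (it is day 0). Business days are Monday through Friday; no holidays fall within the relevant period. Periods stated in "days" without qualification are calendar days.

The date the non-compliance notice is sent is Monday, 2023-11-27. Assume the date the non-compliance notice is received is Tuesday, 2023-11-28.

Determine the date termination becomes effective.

2024-02-26

The last day of the corrective action period: counting 3 business days from Monday, 2023-11-27 (Nov 28, Nov 29, Nov 30, skipping weekends) reaches Thursday, 2023-11-30.
The last day of the re-inspection period: 67 calendar days after 2023-11-30 is 2024-02-05.
The date termination becomes effective: 21 calendar days after 2024-02-05 is 2024-02-26.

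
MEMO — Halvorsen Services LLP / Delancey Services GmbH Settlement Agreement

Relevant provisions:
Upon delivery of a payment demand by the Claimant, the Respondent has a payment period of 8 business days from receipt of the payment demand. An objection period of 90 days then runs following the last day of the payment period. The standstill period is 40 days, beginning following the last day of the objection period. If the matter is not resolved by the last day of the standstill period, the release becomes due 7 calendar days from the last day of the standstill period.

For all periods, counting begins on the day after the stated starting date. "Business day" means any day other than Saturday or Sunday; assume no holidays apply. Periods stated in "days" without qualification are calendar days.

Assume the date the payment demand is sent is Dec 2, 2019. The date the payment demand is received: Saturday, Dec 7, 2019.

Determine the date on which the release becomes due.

The last day of the payment period: 8 business days after Saturday, Dec 7, 2019, skipping weekends — Dec 9, Dec 10, Dec 11, Dec 12, Dec 13, Dec 16, Dec 17, Dec 18 — lands on Wednesday, Dec 18, 2019.
The last day of the objection period: Dec 18, 2019 + 90 days = Mar 17, 2020.
Adding 40 calendar days to Mar 17, 2020 gives Apr 26, 2020, which is the last day of the standstill period.
Adding 7 calendar days to Apr 26, 2020 gives May 3, 2020, which is the date on which the release becomes due.

May 3, 2020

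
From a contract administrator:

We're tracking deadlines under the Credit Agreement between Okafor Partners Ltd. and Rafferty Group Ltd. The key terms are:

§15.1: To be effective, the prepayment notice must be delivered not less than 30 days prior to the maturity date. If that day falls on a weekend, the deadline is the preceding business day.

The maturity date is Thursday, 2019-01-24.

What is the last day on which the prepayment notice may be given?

2018-12-25

2019-01-24 minus 30 days is 2018-12-25. That is a Tuesday, so no adjustment is needed.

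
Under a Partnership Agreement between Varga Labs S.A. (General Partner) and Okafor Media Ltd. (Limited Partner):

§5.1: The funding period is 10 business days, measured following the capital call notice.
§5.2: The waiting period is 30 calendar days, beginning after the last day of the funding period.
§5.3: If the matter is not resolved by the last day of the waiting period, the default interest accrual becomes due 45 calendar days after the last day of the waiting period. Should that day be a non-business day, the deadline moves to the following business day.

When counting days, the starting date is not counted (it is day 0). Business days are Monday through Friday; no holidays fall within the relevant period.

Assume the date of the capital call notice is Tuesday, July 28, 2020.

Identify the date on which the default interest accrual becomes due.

October 26, 2020

From Tuesday, July 28, 2020, 10 business days (Jul 29, Jul 30, Jul 31, Aug 3, Aug 4, Aug 5, Aug 6, Aug 7, Aug 10, Aug 11, skipping weekends) brings us to Tuesday, August 11, 2020, which is the last day of the funding period.
The last day of the waiting period: 30 calendar days after August 11, 2020 is September 10, 2020.
Adding 45 calendar days to September 10, 2020 gives October 25, 2020, which is the date on which the default interest accrual becomes due. That falls on a Sunday, so it rolls to the next business day, Monday, October 26, 2020.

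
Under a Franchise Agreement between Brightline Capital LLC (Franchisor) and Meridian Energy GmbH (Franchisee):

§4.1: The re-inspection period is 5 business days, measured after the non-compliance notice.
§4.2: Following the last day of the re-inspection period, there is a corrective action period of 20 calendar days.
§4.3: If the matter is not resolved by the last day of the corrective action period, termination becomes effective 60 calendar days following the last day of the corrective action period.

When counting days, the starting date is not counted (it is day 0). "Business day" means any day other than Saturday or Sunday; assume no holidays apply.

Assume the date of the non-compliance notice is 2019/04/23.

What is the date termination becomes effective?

2019/07/19

From Tuesday, 2019/04/23, 5 business days (Apr 24, Apr 25, Apr 26, Apr 29, Apr 30, skipping weekends) brings us to Tuesday, 2019/04/30, which is the last day of the re-inspection period.
Adding 20 calendar days to 2019/04/30 gives 2019/05/20, which is the last day of the corrective action period.
Adding 60 calendar days to 2019/05/20 gives 2019/07/19, which is the date termination becomes effective.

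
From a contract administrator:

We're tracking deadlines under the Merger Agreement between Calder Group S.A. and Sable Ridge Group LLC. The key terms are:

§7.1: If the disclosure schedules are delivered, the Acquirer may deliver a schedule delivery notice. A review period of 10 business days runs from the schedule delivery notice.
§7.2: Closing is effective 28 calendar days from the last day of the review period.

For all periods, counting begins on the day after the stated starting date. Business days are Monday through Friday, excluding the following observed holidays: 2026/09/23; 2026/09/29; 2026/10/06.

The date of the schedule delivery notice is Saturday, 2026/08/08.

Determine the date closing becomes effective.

2026/09/18

The last day of the review period: 10 business days after Saturday, 2026/08/08, skipping weekends — Aug 10, Aug 11, Aug 12, Aug 13, Aug 14, Aug 17, Aug 18, Aug 19, Aug 20, Aug 21 — lands on Friday, 2026/08/21.
The date closing becomes effective: 28 calendar days after 2026/08/21 is 2026/09/18.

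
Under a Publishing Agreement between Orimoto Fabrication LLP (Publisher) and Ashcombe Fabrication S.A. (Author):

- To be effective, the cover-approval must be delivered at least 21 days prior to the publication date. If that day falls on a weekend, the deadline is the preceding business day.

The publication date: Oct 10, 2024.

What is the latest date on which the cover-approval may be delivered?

Sep 19, 2024

Counting back 21 calendar days from Oct 10, 2024 gives Sep 19, 2024. That is a Thursday, so no adjustment is needed.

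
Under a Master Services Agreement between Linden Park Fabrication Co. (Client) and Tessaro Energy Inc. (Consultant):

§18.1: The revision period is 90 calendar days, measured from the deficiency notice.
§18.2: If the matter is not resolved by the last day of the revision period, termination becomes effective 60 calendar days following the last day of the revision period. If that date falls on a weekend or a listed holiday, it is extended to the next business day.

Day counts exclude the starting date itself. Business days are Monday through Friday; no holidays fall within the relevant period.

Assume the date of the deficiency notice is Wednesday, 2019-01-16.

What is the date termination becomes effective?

2019-06-17

The last day of the revision period: 90 calendar days after 2019-01-16 is 2019-04-16.
Adding 60 calendar days to 2019-04-16 gives 2019-06-15, which is the date termination becomes effective. That falls on a Saturday, so it rolls to the next business day, Monday, 2019-06-17.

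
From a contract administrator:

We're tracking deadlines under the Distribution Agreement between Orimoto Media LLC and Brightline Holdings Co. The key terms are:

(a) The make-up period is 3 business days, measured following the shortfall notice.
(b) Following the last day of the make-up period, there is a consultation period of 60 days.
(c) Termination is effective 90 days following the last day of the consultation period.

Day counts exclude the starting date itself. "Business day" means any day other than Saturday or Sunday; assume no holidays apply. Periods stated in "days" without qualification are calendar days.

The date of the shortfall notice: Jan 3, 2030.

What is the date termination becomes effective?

From Thursday, Jan 3, 2030, 3 business days (Jan 4, Jan 7, Jan 8, skipping weekends) brings us to Tuesday, Jan 8, 2030, which is the last day of the make-up period.
The last day of the consultation period: Jan 8, 2030 + 60 days = Mar 9, 2030.
Adding 90 calendar days to Mar 9, 2030 gives Jun 7, 2030, which is the date termination becomes effective.

Jun 7, 2030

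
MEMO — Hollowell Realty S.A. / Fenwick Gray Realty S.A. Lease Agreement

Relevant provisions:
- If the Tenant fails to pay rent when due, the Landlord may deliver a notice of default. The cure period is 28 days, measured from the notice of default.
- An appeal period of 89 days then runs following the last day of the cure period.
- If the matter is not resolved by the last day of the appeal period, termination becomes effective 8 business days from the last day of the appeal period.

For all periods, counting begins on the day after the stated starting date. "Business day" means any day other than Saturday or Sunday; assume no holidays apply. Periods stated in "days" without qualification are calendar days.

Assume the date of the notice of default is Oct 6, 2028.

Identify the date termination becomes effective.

The last day of the cure period: Oct 6, 2028 + 28 days = Nov 3, 2028.
The last day of the appeal period: Nov 3, 2028 + 89 days = Jan 31, 2029.
The date termination becomes effective: counting 8 business days from Wednesday, Jan 31, 2029 (Feb 1, Feb 2, Feb 5, Feb 6, Feb 7, Feb 8, Feb 9, Feb 12, skipping weekends) reaches Monday, Feb 12, 2029.

Feb 12, 2029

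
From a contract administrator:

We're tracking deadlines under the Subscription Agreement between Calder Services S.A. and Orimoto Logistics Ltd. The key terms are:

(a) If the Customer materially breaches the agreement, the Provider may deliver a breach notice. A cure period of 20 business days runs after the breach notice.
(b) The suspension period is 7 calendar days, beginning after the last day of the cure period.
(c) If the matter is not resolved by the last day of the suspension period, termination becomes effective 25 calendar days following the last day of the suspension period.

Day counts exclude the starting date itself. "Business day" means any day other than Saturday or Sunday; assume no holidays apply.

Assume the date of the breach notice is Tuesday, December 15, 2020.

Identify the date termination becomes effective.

February 13, 2021

The last day of the cure period: counting 20 business days from Tuesday, December 15, 2020 (Dec 16, Dec 17, Dec 18, Dec 21, …, Jan 8, Jan 11, Jan 12, skipping weekends) reaches Tuesday, January 12, 2021.
Adding 7 calendar days to January 12, 2021 gives January 19, 2021, which is the last day of the suspension period.
The date termination becomes effective: January 19, 2021 + 25 days = February 13, 2021.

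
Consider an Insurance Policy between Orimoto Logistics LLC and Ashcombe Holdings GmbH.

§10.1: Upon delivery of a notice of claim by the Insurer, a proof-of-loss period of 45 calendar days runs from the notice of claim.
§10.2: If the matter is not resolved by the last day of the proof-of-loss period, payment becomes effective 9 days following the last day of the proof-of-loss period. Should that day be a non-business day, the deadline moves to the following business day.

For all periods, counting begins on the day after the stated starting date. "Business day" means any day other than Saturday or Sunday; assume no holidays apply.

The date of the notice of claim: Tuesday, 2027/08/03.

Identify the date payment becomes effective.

2027/09/27

Adding 45 calendar days to 2027/08/03 gives 2027/09/17, which is the last day of the proof-of-loss period.
The date payment becomes effective: 2027/09/17 + 9 days = 2027/09/26. That falls on a Sunday, so it rolls to the next business day, Monday, 2027/09/27.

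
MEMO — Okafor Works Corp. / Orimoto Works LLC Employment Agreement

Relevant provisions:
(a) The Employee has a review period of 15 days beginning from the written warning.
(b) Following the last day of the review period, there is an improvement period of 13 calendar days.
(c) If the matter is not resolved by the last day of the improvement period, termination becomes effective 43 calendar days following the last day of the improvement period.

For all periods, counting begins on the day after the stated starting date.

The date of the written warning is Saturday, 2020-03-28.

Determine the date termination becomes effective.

2020-06-07

Adding 15 calendar days to 2020-03-28 gives 2020-04-12, which is the last day of the review period.
The last day of the improvement period: 2020-04-12 + 13 days = 2020-04-25.
The date termination becomes effective: 43 calendar days after 2020-04-25 is 2020-06-07.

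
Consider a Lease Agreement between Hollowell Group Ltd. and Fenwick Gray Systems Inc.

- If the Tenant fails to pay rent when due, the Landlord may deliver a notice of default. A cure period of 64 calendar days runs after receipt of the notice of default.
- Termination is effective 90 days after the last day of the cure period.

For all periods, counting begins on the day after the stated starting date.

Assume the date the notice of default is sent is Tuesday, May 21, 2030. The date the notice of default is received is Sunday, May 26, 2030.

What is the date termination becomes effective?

The last day of the cure period: May 26, 2030 + 64 days = Jul 29, 2030.
The date termination becomes effective: Jul 29, 2030 + 90 days = Oct 27, 2030.

Oct 27, 2030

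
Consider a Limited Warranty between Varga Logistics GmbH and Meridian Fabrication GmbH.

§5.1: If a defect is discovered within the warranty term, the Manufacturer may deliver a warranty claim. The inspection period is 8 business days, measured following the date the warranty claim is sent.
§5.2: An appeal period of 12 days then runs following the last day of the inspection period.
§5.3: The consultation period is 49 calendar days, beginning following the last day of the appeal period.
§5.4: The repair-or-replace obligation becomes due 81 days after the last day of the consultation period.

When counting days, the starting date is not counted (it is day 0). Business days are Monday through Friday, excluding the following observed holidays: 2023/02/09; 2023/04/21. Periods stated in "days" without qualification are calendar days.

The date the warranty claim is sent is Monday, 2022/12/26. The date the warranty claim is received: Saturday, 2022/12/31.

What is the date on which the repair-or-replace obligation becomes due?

The last day of the inspection period: counting 8 business days from Monday, 2022/12/26 (Dec 27, Dec 28, Dec 29, Dec 30, Jan 2, Jan 3, Jan 4, Jan 5, skipping weekends) reaches Thursday, 2023/01/05.
The last day of the appeal period: 12 calendar days after 2023/01/05 is 2023/01/17.
The last day of the consultation period: 2023/01/17 + 49 days = 2023/03/07.
The date on which the repair-or-replace obligation becomes due: 2023/03/07 + 81 days = 2023/05/27.

2023/05/27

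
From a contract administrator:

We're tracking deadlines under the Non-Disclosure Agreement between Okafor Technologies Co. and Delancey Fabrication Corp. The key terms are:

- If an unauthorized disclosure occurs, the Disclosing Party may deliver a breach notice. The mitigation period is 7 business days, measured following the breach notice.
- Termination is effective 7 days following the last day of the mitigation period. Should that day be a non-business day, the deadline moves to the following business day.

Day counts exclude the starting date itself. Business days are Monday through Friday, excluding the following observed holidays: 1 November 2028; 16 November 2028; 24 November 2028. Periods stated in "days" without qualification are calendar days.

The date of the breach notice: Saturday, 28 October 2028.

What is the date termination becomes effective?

15 November 2028

The last day of the mitigation period: 7 business days after Saturday, 28 October 2028, skipping weekends and the listed holiday on Nov 1 — Oct 30, Oct 31, Nov 2, Nov 3, Nov 6, Nov 7, Nov 8 — lands on Wednesday, 8 November 2028.
Adding 7 calendar days to 8 November 2028 gives 15 November 2028, which is the date termination becomes effective. 15 November 2028 is a Wednesday and is not a listed holiday, so no roll-forward applies.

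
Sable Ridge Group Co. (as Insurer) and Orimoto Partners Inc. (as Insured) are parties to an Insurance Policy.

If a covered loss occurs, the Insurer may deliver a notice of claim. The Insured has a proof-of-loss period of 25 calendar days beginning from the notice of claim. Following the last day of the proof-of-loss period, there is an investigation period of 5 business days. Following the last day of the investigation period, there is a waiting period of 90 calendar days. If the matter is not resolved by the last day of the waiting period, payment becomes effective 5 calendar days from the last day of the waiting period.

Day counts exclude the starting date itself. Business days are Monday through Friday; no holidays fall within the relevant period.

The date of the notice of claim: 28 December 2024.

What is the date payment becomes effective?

4 May 2025

The last day of the proof-of-loss period: 25 calendar days after 28 December 2024 is 22 January 2025.
The last day of the investigation period: 5 business days after Wednesday, 22 January 2025, skipping weekends — Jan 23, Jan 24, Jan 27, Jan 28, Jan 29 — lands on Wednesday, 29 January 2025.
Adding 90 calendar days to 29 January 2025 gives 29 April 2025, which is the last day of the waiting period.
The date payment becomes effective: 5 calendar days after 29 April 2025 is 4 May 2025.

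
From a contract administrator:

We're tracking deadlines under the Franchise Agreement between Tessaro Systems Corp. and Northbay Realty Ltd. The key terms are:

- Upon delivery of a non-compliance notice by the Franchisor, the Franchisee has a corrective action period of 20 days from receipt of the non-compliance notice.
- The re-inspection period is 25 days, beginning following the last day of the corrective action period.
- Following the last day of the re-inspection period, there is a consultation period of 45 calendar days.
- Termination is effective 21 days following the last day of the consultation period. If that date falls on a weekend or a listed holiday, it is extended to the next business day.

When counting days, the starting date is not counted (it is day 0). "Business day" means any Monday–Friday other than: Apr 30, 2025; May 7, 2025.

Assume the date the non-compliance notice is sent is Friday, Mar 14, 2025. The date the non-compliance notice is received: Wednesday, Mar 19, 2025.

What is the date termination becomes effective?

Jul 8, 2025

The last day of the corrective action period: Mar 19, 2025 + 20 days = Apr 8, 2025.
The last day of the re-inspection period: Apr 8, 2025 + 25 days = May 3, 2025.
The last day of the consultation period: May 3, 2025 + 45 days = Jun 17, 2025.
The date termination becomes effective: Jun 17, 2025 + 21 days = Jul 8, 2025. Jul 8, 2025 is a Tuesday and is not a listed holiday, so no roll-forward applies.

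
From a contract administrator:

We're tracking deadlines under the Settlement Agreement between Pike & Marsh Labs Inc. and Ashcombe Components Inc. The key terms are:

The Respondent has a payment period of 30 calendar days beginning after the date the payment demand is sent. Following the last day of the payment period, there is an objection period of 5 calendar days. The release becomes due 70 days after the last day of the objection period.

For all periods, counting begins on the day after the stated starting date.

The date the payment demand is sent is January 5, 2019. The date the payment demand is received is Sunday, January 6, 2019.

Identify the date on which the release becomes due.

Adding 30 calendar days to January 5, 2019 gives February 4, 2019, which is the last day of the payment period.
Adding 5 calendar days to February 4, 2019 gives February 9, 2019, which is the last day of the objection period.
Adding 70 calendar days to February 9, 2019 gives April 20, 2019, which is the date on which the release becomes due.

April 20, 2019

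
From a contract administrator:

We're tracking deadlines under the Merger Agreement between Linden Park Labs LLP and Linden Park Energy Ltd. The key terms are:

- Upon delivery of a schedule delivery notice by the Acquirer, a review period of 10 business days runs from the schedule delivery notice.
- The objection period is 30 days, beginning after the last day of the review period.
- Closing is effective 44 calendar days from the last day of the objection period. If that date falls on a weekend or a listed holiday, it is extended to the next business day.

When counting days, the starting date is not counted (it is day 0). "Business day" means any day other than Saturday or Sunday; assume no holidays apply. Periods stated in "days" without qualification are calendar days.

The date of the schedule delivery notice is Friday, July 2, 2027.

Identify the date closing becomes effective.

From Friday, July 2, 2027, 10 business days (Jul 5, Jul 6, Jul 7, Jul 8, Jul 9, Jul 12, Jul 13, Jul 14, Jul 15, Jul 16, skipping weekends) brings us to Friday, July 16, 2027, which is the last day of the review period.
The last day of the objection period: July 16, 2027 + 30 days = August 15, 2027.
Adding 44 calendar days to August 15, 2027 gives September 28, 2027, which is the date closing becomes effective. September 28, 2027 is a Tuesday, so no roll-forward applies.

September 28, 2027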